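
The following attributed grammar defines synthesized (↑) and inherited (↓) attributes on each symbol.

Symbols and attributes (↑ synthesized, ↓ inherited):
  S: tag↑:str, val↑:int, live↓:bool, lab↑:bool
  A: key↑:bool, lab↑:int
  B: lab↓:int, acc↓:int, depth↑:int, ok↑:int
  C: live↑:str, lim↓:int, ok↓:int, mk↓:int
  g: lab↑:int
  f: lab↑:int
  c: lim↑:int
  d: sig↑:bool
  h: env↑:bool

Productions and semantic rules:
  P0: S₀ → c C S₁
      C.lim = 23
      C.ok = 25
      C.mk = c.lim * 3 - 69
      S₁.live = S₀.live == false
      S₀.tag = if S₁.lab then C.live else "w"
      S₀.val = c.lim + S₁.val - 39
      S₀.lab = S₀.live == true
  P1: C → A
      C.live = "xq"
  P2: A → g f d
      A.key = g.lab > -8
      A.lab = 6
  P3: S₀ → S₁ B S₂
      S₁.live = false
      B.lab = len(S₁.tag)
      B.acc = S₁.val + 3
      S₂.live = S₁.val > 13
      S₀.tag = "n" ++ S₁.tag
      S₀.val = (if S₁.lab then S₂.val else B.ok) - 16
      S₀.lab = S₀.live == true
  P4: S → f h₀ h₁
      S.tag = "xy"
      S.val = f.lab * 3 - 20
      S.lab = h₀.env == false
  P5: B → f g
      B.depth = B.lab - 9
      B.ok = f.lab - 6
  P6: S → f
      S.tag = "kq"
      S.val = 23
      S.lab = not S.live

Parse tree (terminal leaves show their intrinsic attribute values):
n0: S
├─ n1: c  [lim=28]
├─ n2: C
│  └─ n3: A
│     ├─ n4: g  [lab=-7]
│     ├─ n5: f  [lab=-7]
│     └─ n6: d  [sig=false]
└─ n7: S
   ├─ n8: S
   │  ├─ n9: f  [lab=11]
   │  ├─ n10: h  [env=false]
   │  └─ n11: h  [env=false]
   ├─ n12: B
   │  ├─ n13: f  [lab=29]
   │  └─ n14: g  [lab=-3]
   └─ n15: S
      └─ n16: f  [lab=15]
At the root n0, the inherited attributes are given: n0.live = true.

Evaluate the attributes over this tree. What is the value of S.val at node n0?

1. n0.live = true  [given at root]
2. n1.lim = 28  [terminal]
3. n2.lim = 23  [23]
4. n2.ok = 25  [25]
5. n2.mk = 15  [c.lim * 3 - 69]
6. n4.lab = -7  [terminal]
7. n5.lab = -7  [terminal]
8. n6.sig = false  [terminal]
9. n3.key = true  [g.lab > -8]
10. n3.lab = 6  [6]
11. n2.live = "xq"  ["xq"]
12. n7.live = false  [S₀.live == false]
13. n8.live = false  [false]
14. n9.lab = 11  [terminal]
15. n10.env = false  [terminal]
16. n11.env = false  [terminal]
17. n8.tag = "xy"  ["xy"]
18. n8.val = 13  [f.lab * 3 - 20]
19. n8.lab = true  [h₀.env == false]
20. n12.lab = 2  [len(S₁.tag)]
21. n12.acc = 16  [S₁.val + 3]
22. n13.lab = 29  [terminal]
23. n14.lab = -3  [terminal]
24. n12.depth = -7  [B.lab - 9]
25. n12.ok = 23  [f.lab - 6]
26. n15.live = false  [S₁.val > 13]
27. n16.lab = 15  [terminal]
28. n15.tag = "kq"  ["kq"]
29. n15.val = 23  [23]
30. n15.lab = true  [not S.live]
31. n7.tag = "nxy"  ["n" ++ S₁.tag]
32. n7.val = 7  [(if S₁.lab then S₂.val else B.ok) - 16]
33. n7.lab = false  [S₀.live == true]
34. n0.tag = "w"  [if S₁.lab then C.live else "w"]
35. n0.val = -4  [c.lim + S₁.val - 39]
36. n0.lab = true  [S₀.live == true]

-4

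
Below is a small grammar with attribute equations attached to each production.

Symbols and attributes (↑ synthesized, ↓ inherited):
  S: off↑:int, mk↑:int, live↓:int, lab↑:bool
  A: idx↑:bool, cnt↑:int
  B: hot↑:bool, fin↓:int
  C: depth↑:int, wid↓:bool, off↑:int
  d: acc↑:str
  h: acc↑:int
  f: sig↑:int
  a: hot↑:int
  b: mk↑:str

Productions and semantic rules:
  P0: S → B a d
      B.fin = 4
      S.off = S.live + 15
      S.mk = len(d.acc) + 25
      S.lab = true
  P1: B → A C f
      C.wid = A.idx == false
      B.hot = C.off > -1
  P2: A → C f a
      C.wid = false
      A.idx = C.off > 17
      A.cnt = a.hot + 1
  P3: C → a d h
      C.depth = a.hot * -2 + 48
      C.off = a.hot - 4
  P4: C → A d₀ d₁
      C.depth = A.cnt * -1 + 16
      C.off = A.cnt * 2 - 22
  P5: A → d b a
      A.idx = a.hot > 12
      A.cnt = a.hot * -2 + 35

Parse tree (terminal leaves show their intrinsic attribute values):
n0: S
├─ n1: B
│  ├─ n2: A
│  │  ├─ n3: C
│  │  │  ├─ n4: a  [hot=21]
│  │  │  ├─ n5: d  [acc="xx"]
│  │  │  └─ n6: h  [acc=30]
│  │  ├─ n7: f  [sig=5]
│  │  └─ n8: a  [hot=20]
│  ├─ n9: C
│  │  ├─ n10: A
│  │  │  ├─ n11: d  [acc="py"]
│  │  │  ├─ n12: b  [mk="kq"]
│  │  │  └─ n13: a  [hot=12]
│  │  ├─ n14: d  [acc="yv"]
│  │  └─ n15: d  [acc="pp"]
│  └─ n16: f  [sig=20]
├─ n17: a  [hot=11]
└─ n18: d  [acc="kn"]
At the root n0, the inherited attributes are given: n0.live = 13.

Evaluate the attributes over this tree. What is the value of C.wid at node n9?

true

1. n0.live = 13  [given at root]
2. n1.fin = 4  [4]
3. n3.wid = false  [false]
4. n4.hot = 21  [terminal]
5. n5.acc = "xx"  [terminal]
6. n6.acc = 30  [terminal]
7. n3.depth = 6  [a.hot * -2 + 48]
8. n3.off = 17  [a.hot - 4]
9. n7.sig = 5  [terminal]
10. n8.hot = 20  [terminal]
11. n2.idx = false  [C.off > 17]
12. n2.cnt = 21  [a.hot + 1]
13. n9.wid = true  [A.idx == false]
14. n11.acc = "py"  [terminal]
15. n12.mk = "kq"  [terminal]
16. n13.hot = 12  [terminal]
17. n10.idx = false  [a.hot > 12]
18. n10.cnt = 11  [a.hot * -2 + 35]
19. n14.acc = "yv"  [terminal]
20. n15.acc = "pp"  [terminal]
21. n9.depth = 5  [A.cnt * -1 + 16]
22. n9.off = 0  [A.cnt * 2 - 22]
23. n16.sig = 20  [terminal]
24. n1.hot = true  [C.off > -1]
25. n17.hot = 11  [terminal]
26. n18.acc = "kn"  [terminal]
27. n0.off = 28  [S.live + 15]
28. n0.mk = 27  [len(d.acc) + 25]
29. n0.lab = true  [true]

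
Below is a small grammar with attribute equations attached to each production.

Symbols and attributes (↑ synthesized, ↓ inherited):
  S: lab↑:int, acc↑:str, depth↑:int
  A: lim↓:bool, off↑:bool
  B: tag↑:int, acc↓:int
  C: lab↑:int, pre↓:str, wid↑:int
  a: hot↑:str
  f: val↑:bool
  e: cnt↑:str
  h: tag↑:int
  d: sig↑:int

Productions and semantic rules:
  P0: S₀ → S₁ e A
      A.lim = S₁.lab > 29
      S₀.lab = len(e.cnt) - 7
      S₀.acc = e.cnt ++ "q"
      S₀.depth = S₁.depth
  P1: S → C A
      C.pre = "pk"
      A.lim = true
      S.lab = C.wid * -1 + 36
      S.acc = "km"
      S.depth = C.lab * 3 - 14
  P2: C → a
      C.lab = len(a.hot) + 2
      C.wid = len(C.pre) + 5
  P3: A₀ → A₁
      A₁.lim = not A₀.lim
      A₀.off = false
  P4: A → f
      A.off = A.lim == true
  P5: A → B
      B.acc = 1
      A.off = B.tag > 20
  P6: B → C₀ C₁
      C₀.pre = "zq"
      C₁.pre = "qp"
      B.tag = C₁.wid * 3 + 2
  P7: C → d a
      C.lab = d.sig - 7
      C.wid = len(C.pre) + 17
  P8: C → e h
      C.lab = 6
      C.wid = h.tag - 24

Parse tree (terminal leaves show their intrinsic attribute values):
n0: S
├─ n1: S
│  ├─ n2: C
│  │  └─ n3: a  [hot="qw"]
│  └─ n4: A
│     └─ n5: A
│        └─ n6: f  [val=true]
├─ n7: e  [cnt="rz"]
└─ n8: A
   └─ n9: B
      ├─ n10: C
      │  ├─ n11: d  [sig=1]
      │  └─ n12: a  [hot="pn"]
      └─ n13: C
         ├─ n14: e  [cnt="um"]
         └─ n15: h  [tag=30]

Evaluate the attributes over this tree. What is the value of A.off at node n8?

false

1. n2.pre = "pk"  ["pk"]
2. n3.hot = "qw"  [terminal]
3. n2.lab = 4  [len(a.hot) + 2]
4. n2.wid = 7  [len(C.pre) + 5]
5. n4.lim = true  [true]
6. n5.lim = false  [not A₀.lim]
7. n6.val = true  [terminal]
8. n5.off = false  [A.lim == true]
9. n4.off = false  [false]
10. n1.lab = 29  [C.wid * -1 + 36]
11. n1.acc = "km"  ["km"]
12. n1.depth = -2  [C.lab * 3 - 14]
13. n7.cnt = "rz"  [terminal]
14. n8.lim = false  [S₁.lab > 29]
15. n9.acc = 1  [1]
16. n10.pre = "zq"  ["zq"]
17. n11.sig = 1  [terminal]
18. n12.hot = "pn"  [terminal]
19. n10.lab = -6  [d.sig - 7]
20. n10.wid = 19  [len(C.pre) + 17]
21. n13.pre = "qp"  ["qp"]
22. n14.cnt = "um"  [terminal]
23. n15.tag = 30  [terminal]
24. n13.lab = 6  [6]
25. n13.wid = 6  [h.tag - 24]
26. n9.tag = 20  [C₁.wid * 3 + 2]
27. n8.off = false  [B.tag > 20]
28. n0.lab = -5  [len(e.cnt) - 7]
29. n0.acc = "rzq"  [e.cnt ++ "q"]
30. n0.depth = -2  [S₁.depth]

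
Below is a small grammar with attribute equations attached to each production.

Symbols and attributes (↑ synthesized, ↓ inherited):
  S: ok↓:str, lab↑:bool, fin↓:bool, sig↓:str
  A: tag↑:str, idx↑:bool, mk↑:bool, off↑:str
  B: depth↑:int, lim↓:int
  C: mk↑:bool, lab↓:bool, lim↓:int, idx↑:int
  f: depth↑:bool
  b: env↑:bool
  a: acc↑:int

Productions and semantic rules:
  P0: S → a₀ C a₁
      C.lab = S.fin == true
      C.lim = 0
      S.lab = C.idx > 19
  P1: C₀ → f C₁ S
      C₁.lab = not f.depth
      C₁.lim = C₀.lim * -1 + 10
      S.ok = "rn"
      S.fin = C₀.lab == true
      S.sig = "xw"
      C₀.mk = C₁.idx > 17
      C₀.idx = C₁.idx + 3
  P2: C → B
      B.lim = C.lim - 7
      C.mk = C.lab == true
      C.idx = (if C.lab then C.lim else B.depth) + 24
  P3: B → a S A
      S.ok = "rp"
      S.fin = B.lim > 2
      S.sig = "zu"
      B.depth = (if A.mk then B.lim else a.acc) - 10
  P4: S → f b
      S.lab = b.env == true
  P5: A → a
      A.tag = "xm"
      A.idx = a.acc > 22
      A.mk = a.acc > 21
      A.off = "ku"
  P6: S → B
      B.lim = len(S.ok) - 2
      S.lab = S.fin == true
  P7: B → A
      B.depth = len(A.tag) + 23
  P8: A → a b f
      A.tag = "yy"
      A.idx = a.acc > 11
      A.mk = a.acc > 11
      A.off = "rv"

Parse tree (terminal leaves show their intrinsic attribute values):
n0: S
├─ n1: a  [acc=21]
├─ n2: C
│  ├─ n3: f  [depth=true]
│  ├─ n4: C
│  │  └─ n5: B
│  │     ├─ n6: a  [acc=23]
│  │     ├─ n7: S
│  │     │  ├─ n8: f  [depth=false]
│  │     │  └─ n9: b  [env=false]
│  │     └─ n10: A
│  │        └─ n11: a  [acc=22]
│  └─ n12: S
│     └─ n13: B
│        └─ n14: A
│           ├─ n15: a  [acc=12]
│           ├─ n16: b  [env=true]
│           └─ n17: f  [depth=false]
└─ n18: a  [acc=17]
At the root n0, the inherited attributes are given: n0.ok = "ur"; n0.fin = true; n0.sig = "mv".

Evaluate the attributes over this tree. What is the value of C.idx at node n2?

1. n0.ok = "ur"  [given at root]
2. n0.fin = true  [given at root]
3. n0.sig = "mv"  [given at root]
4. n1.acc = 21  [terminal]
5. n2.lab = true  [S.fin == true]
6. n2.lim = 0  [0]
7. n3.depth = true  [terminal]
8. n4.lab = false  [not f.depth]
9. n4.lim = 10  [C₀.lim * -1 + 10]
10. n5.lim = 3  [C.lim - 7]
11. n6.acc = 23  [terminal]
12. n7.ok = "rp"  ["rp"]
13. n7.fin = true  [B.lim > 2]
14. n7.sig = "zu"  ["zu"]
15. n8.depth = false  [terminal]
16. n9.env = false  [terminal]
17. n7.lab = false  [b.env == true]
18. n11.acc = 22  [terminal]
19. n10.tag = "xm"  ["xm"]
20. n10.idx = false  [a.acc > 22]
21. n10.mk = true  [a.acc > 21]
22. n10.off = "ku"  ["ku"]
23. n5.depth = -7  [(if A.mk then B.lim else a.acc) - 10]
24. n4.mk = false  [C.lab == true]
25. n4.idx = 17  [(if C.lab then C.lim else B.depth) + 24]
26. n12.ok = "rn"  ["rn"]
27. n12.fin = true  [C₀.lab == true]
28. n12.sig = "xw"  ["xw"]
29. n13.lim = 0  [len(S.ok) - 2]
30. n15.acc = 12  [terminal]
31. n16.env = true  [terminal]
32. n17.depth = false  [terminal]
33. n14.tag = "yy"  ["yy"]
34. n14.idx = true  [a.acc > 11]
35. n14.mk = true  [a.acc > 11]
36. n14.off = "rv"  ["rv"]
37. n13.depth = 25  [len(A.tag) + 23]
38. n12.lab = true  [S.fin == true]
39. n2.mk = false  [C₁.idx > 17]
40. n2.idx = 20  [C₁.idx + 3]
41. n18.acc = 17  [terminal]
42. n0.lab = true  [C.idx > 19]

20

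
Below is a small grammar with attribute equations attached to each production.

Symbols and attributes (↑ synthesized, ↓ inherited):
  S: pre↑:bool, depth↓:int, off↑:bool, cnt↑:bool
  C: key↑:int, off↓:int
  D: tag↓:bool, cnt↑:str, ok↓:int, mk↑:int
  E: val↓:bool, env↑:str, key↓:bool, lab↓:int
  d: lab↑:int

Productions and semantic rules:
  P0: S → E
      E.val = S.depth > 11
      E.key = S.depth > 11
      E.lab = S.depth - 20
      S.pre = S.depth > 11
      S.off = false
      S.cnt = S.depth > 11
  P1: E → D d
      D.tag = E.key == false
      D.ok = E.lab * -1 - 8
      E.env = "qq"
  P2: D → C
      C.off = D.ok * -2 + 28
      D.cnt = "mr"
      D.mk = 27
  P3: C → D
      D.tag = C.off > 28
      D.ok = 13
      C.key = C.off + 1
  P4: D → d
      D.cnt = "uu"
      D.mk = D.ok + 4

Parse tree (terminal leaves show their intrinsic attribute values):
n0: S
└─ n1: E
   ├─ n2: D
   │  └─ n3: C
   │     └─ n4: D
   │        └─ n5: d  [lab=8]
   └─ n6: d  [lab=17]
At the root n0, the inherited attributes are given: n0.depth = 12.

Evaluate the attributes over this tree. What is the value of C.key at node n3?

29

1. n0.depth = 12  [given at root]
2. n1.val = true  [S.depth > 11]
3. n1.key = true  [S.depth > 11]
4. n1.lab = -8  [S.depth - 20]
5. n2.tag = false  [E.key == false]
6. n2.ok = 0  [E.lab * -1 - 8]
7. n3.off = 28  [D.ok * -2 + 28]
8. n4.tag = false  [C.off > 28]
9. n4.ok = 13  [13]
10. n5.lab = 8  [terminal]
11. n4.cnt = "uu"  ["uu"]
12. n4.mk = 17  [D.ok + 4]
13. n3.key = 29  [C.off + 1]
14. n2.cnt = "mr"  ["mr"]
15. n2.mk = 27  [27]
16. n6.lab = 17  [terminal]
17. n1.env = "qq"  ["qq"]
18. n0.pre = true  [S.depth > 11]
19. n0.off = false  [false]
20. n0.cnt = true  [S.depth > 11]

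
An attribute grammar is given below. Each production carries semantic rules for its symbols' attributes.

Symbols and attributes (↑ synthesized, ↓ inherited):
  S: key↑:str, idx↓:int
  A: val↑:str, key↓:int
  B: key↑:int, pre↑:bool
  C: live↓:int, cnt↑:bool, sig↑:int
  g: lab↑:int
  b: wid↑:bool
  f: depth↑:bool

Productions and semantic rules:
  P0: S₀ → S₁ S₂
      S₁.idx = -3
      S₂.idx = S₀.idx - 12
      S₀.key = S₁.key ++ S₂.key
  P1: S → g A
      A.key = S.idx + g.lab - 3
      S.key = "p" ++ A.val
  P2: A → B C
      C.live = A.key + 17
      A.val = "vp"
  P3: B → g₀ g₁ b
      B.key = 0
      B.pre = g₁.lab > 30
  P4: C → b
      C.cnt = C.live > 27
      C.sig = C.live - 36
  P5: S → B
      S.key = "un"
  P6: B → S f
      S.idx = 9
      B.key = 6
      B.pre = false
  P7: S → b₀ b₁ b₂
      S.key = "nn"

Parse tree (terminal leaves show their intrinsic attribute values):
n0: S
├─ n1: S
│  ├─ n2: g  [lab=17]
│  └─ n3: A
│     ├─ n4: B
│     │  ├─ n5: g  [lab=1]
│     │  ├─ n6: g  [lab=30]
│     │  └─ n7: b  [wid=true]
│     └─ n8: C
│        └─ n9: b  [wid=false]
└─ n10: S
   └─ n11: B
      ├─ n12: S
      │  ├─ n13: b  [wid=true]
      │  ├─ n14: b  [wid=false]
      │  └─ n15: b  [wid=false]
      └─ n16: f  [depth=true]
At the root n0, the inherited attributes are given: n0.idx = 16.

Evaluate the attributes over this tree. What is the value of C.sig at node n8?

-8

1. n0.idx = 16  [given at root]
2. n1.idx = -3  [-3]
3. n2.lab = 17  [terminal]
4. n3.key = 11  [S.idx + g.lab - 3]
5. n5.lab = 1  [terminal]
6. n6.lab = 30  [terminal]
7. n7.wid = true  [terminal]
8. n4.key = 0  [0]
9. n4.pre = false  [g₁.lab > 30]
10. n8.live = 28  [A.key + 17]
11. n9.wid = false  [terminal]
12. n8.cnt = true  [C.live > 27]
13. n8.sig = -8  [C.live - 36]
14. n3.val = "vp"  ["vp"]
15. n1.key = "pvp"  ["p" ++ A.val]
16. n10.idx = 4  [S₀.idx - 12]
17. n12.idx = 9  [9]
18. n13.wid = true  [terminal]
19. n14.wid = false  [terminal]
20. n15.wid = false  [terminal]
21. n12.key = "nn"  ["nn"]
22. n16.depth = true  [terminal]
23. n11.key = 6  [6]
24. n11.pre = false  [false]
25. n10.key = "un"  ["un"]
26. n0.key = "pvpun"  [S₁.key ++ S₂.key]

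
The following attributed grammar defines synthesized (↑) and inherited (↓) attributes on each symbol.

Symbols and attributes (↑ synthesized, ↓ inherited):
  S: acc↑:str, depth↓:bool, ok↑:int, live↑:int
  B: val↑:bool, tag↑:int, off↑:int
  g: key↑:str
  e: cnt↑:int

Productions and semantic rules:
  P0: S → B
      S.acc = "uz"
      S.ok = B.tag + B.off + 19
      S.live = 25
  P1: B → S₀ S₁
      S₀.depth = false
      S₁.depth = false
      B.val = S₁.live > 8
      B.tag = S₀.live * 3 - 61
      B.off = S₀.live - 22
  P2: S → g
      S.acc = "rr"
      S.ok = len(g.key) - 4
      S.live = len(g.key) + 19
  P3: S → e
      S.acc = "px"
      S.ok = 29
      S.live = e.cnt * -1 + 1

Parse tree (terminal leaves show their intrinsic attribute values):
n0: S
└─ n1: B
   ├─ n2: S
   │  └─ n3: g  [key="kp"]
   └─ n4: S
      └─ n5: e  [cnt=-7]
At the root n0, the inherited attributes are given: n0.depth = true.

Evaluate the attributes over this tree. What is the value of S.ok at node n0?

1. n0.depth = true  [given at root]
2. n2.depth = false  [false]
3. n3.key = "kp"  [terminal]
4. n2.acc = "rr"  ["rr"]
5. n2.ok = -2  [len(g.key) - 4]
6. n2.live = 21  [len(g.key) + 19]
7. n4.depth = false  [false]
8. n5.cnt = -7  [terminal]
9. n4.acc = "px"  ["px"]
10. n4.ok = 29  [29]
11. n4.live = 8  [e.cnt * -1 + 1]
12. n1.val = false  [S₁.live > 8]
13. n1.tag = 2  [S₀.live * 3 - 61]
14. n1.off = -1  [S₀.live - 22]
15. n0.acc = "uz"  ["uz"]
16. n0.ok = 20  [B.tag + B.off + 19]
17. n0.live = 25  [25]

20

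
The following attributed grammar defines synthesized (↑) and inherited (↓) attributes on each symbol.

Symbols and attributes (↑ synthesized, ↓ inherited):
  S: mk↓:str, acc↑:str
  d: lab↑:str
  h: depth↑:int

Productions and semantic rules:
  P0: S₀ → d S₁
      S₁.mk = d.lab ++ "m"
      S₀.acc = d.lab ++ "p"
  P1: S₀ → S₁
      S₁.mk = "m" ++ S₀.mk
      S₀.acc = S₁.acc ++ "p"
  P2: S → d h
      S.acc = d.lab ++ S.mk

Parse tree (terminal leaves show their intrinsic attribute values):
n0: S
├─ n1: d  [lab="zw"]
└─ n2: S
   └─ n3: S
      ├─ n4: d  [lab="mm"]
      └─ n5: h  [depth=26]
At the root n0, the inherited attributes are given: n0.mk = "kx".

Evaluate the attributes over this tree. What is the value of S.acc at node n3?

1. n0.mk = "kx"  [given at root]
2. n1.lab = "zw"  [terminal]
3. n2.mk = "zwm"  [d.lab ++ "m"]
4. n3.mk = "mzwm"  ["m" ++ S₀.mk]
5. n4.lab = "mm"  [terminal]
6. n5.depth = 26  [terminal]
7. n3.acc = "mmmzwm"  [d.lab ++ S.mk]
8. n2.acc = "mmmzwmp"  [S₁.acc ++ "p"]
9. n0.acc = "zwp"  [d.lab ++ "p"]

"mmmzwm"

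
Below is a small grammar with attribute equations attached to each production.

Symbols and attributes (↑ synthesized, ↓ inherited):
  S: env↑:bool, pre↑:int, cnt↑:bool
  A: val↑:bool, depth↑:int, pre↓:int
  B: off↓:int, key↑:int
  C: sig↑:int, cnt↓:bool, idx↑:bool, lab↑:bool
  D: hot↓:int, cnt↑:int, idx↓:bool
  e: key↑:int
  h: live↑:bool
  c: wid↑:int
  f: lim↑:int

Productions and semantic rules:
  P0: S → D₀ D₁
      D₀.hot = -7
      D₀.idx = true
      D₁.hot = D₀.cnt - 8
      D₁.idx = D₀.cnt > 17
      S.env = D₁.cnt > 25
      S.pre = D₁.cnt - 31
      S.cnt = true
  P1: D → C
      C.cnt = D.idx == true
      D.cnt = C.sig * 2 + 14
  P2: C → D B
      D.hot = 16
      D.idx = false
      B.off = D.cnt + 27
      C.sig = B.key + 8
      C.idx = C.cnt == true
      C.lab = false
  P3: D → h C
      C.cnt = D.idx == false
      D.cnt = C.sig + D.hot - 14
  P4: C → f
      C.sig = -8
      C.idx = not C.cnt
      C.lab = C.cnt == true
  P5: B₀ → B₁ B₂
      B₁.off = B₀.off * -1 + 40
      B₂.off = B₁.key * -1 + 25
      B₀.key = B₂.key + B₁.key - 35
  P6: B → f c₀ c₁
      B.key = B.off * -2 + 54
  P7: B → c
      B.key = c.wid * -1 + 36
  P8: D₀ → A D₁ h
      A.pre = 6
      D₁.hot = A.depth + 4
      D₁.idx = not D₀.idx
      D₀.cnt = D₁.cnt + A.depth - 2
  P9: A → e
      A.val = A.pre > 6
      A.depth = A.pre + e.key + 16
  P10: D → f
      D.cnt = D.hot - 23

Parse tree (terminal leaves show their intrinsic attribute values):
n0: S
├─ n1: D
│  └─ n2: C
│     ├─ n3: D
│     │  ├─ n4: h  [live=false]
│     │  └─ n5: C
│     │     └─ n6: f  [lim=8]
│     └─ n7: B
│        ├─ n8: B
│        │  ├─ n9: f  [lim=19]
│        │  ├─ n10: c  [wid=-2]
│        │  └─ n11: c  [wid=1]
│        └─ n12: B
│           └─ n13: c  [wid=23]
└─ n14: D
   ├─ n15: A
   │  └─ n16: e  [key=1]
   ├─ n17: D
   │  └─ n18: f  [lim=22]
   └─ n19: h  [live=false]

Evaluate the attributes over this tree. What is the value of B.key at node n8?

16

1. n1.hot = -7  [-7]
2. n1.idx = true  [true]
3. n2.cnt = true  [D.idx == true]
4. n3.hot = 16  [16]
5. n3.idx = false  [false]
6. n4.live = false  [terminal]
7. n5.cnt = true  [D.idx == false]
8. n6.lim = 8  [terminal]
9. n5.sig = -8  [-8]
10. n5.idx = false  [not C.cnt]
11. n5.lab = true  [C.cnt == true]
12. n3.cnt = -6  [C.sig + D.hot - 14]
13. n7.off = 21  [D.cnt + 27]
14. n8.off = 19  [B₀.off * -1 + 40]
15. n9.lim = 19  [terminal]
16. n10.wid = -2  [terminal]
17. n11.wid = 1  [terminal]
18. n8.key = 16  [B.off * -2 + 54]
19. n12.off = 9  [B₁.key * -1 + 25]
20. n13.wid = 23  [terminal]
21. n12.key = 13  [c.wid * -1 + 36]
22. n7.key = -6  [B₂.key + B₁.key - 35]
23. n2.sig = 2  [B.key + 8]
24. n2.idx = true  [C.cnt == true]
25. n2.lab = false  [false]
26. n1.cnt = 18  [C.sig * 2 + 14]
27. n14.hot = 10  [D₀.cnt - 8]
28. n14.idx = true  [D₀.cnt > 17]
29. n15.pre = 6  [6]
30. n16.key = 1  [terminal]
31. n15.val = false  [A.pre > 6]
32. n15.depth = 23  [A.pre + e.key + 16]
33. n17.hot = 27  [A.depth + 4]
34. n17.idx = false  [not D₀.idx]
35. n18.lim = 22  [terminal]
36. n17.cnt = 4  [D.hot - 23]
37. n19.live = false  [terminal]
38. n14.cnt = 25  [D₁.cnt + A.depth - 2]
39. n0.env = false  [D₁.cnt > 25]
40. n0.pre = -6  [D₁.cnt - 31]
41. n0.cnt = true  [true]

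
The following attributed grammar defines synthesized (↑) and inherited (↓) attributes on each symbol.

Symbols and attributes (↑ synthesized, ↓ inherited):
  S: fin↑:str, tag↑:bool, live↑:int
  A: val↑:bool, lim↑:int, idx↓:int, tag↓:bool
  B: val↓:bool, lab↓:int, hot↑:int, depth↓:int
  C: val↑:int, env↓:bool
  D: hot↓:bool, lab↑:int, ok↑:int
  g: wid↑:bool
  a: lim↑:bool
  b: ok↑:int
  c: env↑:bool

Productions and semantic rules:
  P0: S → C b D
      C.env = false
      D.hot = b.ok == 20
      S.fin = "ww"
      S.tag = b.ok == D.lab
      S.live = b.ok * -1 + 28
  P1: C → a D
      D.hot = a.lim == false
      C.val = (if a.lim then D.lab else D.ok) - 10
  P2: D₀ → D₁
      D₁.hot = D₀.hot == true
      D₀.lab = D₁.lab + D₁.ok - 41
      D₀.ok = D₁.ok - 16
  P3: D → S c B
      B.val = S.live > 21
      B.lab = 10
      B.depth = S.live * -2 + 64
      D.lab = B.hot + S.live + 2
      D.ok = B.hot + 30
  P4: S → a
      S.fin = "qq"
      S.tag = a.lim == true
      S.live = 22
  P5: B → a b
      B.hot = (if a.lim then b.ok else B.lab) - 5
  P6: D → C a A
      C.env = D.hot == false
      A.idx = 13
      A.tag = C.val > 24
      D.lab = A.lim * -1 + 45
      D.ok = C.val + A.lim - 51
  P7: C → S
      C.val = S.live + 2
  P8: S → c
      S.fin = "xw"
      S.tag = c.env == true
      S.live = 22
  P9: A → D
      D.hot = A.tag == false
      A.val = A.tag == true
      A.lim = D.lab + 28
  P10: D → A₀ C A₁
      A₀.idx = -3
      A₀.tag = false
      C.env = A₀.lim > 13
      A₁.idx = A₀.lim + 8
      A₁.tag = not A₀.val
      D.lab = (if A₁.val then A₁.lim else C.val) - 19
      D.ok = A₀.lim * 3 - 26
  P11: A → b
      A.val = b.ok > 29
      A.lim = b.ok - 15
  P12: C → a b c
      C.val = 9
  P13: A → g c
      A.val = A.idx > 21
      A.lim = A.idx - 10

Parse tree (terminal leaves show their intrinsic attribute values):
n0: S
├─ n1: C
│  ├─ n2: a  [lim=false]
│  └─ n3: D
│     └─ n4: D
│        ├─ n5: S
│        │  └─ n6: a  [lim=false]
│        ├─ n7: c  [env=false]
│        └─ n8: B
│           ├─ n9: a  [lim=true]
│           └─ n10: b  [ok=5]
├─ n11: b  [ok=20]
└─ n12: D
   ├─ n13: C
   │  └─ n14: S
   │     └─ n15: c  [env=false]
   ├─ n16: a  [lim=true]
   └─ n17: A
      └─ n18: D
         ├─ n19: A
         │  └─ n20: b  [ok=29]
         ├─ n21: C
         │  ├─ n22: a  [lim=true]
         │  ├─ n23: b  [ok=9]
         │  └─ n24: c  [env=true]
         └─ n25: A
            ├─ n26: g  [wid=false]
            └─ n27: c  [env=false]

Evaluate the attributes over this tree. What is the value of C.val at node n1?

1. n1.env = false  [false]
2. n2.lim = false  [terminal]
3. n3.hot = true  [a.lim == false]
4. n4.hot = true  [D₀.hot == true]
5. n6.lim = false  [terminal]
6. n5.fin = "qq"  ["qq"]
7. n5.tag = false  [a.lim == true]
8. n5.live = 22  [22]
9. n7.env = false  [terminal]
10. n8.val = true  [S.live > 21]
11. n8.lab = 10  [10]
12. n8.depth = 20  [S.live * -2 + 64]
13. n9.lim = true  [terminal]
14. n10.ok = 5  [terminal]
15. n8.hot = 0  [(if a.lim then b.ok else B.lab) - 5]
16. n4.lab = 24  [B.hot + S.live + 2]
17. n4.ok = 30  [B.hot + 30]
18. n3.lab = 13  [D₁.lab + D₁.ok - 41]
19. n3.ok = 14  [D₁.ok - 16]
20. n1.val = 4  [(if a.lim then D.lab else D.ok) - 10]
21. n11.ok = 20  [terminal]
22. n12.hot = true  [b.ok == 20]
23. n13.env = false  [D.hot == false]
24. n15.env = false  [terminal]
25. n14.fin = "xw"  ["xw"]
26. n14.tag = false  [c.env == true]
27. n14.live = 22  [22]
28. n13.val = 24  [S.live + 2]
29. n16.lim = true  [terminal]
30. n17.idx = 13  [13]
31. n17.tag = false  [C.val > 24]
32. n18.hot = true  [A.tag == false]
33. n19.idx = -3  [-3]
34. n19.tag = false  [false]
35. n20.ok = 29  [terminal]
36. n19.val = false  [b.ok > 29]
37. n19.lim = 14  [b.ok - 15]
38. n21.env = true  [A₀.lim > 13]
39. n22.lim = true  [terminal]
40. n23.ok = 9  [terminal]
41. n24.env = true  [terminal]
42. n21.val = 9  [9]
43. n25.idx = 22  [A₀.lim + 8]
44. n25.tag = true  [not A₀.val]
45. n26.wid = false  [terminal]
46. n27.env = false  [terminal]
47. n25.val = true  [A.idx > 21]
48. n25.lim = 12  [A.idx - 10]
49. n18.lab = -7  [(if A₁.val then A₁.lim else C.val) - 19]
50. n18.ok = 16  [A₀.lim * 3 - 26]
51. n17.val = false  [A.tag == true]
52. n17.lim = 21  [D.lab + 28]
53. n12.lab = 24  [A.lim * -1 + 45]
54. n12.ok = -6  [C.val + A.lim - 51]
55. n0.fin = "ww"  ["ww"]
56. n0.tag = false  [b.ok == D.lab]
57. n0.live = 8  [b.ok * -1 + 28]

4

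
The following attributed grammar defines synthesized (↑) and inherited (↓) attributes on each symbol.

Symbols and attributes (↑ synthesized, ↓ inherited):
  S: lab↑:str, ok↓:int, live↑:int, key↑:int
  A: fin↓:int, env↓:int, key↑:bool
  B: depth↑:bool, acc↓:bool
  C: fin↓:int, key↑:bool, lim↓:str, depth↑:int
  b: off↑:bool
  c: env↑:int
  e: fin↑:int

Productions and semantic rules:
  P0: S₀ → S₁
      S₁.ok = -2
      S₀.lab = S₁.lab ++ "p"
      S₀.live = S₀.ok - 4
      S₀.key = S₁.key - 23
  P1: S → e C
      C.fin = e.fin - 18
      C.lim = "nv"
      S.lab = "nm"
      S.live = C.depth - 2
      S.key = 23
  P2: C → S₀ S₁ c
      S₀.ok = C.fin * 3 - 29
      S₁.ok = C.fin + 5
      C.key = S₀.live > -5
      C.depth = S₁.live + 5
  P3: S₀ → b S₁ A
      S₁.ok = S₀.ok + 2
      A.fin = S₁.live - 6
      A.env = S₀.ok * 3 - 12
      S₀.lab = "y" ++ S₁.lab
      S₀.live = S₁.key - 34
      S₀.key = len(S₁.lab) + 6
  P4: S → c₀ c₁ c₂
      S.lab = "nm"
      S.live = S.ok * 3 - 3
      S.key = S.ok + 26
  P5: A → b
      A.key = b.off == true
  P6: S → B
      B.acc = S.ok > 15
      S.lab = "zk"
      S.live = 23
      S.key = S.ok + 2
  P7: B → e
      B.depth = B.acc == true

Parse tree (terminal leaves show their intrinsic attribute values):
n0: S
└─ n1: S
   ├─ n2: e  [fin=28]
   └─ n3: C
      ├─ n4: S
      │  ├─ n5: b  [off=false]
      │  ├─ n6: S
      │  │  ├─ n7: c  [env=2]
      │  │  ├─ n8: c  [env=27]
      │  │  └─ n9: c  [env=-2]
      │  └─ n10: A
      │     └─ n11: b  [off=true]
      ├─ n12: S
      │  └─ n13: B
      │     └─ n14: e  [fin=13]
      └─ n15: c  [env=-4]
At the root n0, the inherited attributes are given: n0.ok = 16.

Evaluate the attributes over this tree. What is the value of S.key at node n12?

17

1. n0.ok = 16  [given at root]
2. n1.ok = -2  [-2]
3. n2.fin = 28  [terminal]
4. n3.fin = 10  [e.fin - 18]
5. n3.lim = "nv"  ["nv"]
6. n4.ok = 1  [C.fin * 3 - 29]
7. n5.off = false  [terminal]
8. n6.ok = 3  [S₀.ok + 2]
9. n7.env = 2  [terminal]
10. n8.env = 27  [terminal]
11. n9.env = -2  [terminal]
12. n6.lab = "nm"  ["nm"]
13. n6.live = 6  [S.ok * 3 - 3]
14. n6.key = 29  [S.ok + 26]
15. n10.fin = 0  [S₁.live - 6]
16. n10.env = -9  [S₀.ok * 3 - 12]
17. n11.off = true  [terminal]
18. n10.key = true  [b.off == true]
19. n4.lab = "ynm"  ["y" ++ S₁.lab]
20. n4.live = -5  [S₁.key - 34]
21. n4.key = 8  [len(S₁.lab) + 6]
22. n12.ok = 15  [C.fin + 5]
23. n13.acc = false  [S.ok > 15]
24. n14.fin = 13  [terminal]
25. n13.depth = false  [B.acc == true]
26. n12.lab = "zk"  ["zk"]
27. n12.live = 23  [23]
28. n12.key = 17  [S.ok + 2]
29. n15.env = -4  [terminal]
30. n3.key = false  [S₀.live > -5]
31. n3.depth = 28  [S₁.live + 5]
32. n1.lab = "nm"  ["nm"]
33. n1.live = 26  [C.depth - 2]
34. n1.key = 23  [23]
35. n0.lab = "nmp"  [S₁.lab ++ "p"]
36. n0.live = 12  [S₀.ok - 4]
37. n0.key = 0  [S₁.key - 23]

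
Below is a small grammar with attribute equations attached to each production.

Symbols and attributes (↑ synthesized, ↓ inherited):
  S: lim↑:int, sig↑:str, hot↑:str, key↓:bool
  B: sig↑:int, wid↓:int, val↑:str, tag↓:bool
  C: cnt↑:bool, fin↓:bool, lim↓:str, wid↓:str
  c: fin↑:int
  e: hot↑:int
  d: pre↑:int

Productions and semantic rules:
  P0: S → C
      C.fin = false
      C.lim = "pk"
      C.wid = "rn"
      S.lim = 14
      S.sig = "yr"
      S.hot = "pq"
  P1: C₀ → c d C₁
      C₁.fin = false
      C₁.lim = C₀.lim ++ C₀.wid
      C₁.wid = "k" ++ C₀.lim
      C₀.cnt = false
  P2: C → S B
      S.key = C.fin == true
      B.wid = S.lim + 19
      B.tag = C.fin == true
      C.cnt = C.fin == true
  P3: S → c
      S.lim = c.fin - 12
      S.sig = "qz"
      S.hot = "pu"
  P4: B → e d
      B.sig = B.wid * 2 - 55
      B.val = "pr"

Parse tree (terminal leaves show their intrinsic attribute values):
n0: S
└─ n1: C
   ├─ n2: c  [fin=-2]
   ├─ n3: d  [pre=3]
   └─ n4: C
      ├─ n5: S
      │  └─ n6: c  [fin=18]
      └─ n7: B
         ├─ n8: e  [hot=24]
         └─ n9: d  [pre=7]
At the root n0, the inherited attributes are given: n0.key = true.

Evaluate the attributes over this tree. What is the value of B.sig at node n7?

-5

1. n0.key = true  [given at root]
2. n1.fin = false  [false]
3. n1.lim = "pk"  ["pk"]
4. n1.wid = "rn"  ["rn"]
5. n2.fin = -2  [terminal]
6. n3.pre = 3  [terminal]
7. n4.fin = false  [false]
8. n4.lim = "pkrn"  [C₀.lim ++ C₀.wid]
9. n4.wid = "kpk"  ["k" ++ C₀.lim]
10. n5.key = false  [C.fin == true]
11. n6.fin = 18  [terminal]
12. n5.lim = 6  [c.fin - 12]
13. n5.sig = "qz"  ["qz"]
14. n5.hot = "pu"  ["pu"]
15. n7.wid = 25  [S.lim + 19]
16. n7.tag = false  [C.fin == true]
17. n8.hot = 24  [terminal]
18. n9.pre = 7  [terminal]
19. n7.sig = -5  [B.wid * 2 - 55]
20. n7.val = "pr"  ["pr"]
21. n4.cnt = false  [C.fin == true]
22. n1.cnt = false  [false]
23. n0.lim = 14  [14]
24. n0.sig = "yr"  ["yr"]
25. n0.hot = "pq"  ["pq"]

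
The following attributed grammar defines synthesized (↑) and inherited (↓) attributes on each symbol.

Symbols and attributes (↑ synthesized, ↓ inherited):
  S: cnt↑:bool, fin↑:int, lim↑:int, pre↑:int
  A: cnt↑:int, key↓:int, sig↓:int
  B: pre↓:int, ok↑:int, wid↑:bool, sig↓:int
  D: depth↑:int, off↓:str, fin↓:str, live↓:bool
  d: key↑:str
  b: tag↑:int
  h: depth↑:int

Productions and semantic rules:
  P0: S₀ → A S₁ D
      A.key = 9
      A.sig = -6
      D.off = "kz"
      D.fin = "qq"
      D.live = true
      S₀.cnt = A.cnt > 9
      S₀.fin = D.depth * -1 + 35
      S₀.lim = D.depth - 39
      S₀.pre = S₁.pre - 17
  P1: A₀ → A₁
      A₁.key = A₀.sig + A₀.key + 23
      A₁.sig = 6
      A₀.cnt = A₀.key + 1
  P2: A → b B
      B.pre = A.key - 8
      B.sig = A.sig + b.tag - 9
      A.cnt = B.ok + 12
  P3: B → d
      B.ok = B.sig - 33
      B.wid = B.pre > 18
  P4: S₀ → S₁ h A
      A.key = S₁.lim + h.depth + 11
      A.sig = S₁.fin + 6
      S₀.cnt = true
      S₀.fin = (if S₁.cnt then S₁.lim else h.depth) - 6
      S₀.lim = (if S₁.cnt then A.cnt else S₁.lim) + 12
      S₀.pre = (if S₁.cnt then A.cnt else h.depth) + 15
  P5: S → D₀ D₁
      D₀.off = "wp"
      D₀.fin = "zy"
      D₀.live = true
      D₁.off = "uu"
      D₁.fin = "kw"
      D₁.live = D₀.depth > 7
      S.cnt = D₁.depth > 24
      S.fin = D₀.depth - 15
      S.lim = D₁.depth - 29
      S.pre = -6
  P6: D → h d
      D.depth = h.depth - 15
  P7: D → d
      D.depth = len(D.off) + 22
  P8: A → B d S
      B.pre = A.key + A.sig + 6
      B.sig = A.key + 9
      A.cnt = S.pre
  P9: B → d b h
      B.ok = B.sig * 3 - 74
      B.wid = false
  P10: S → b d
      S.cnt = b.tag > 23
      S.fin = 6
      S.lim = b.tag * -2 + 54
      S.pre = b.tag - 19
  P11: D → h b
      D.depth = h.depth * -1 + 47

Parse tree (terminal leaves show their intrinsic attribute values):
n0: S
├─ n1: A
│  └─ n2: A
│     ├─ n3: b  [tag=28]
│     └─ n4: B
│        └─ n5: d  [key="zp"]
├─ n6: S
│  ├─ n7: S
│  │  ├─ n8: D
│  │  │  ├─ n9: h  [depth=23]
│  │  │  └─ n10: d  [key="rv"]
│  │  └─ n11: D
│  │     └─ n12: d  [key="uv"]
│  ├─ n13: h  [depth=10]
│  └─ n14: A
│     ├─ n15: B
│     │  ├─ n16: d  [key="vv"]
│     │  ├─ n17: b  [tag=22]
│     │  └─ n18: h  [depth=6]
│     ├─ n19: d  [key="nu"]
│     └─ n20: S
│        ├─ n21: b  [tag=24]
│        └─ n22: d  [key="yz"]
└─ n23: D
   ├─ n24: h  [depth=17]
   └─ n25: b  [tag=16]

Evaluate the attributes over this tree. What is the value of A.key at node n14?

1. n1.key = 9  [9]
2. n1.sig = -6  [-6]
3. n2.key = 26  [A₀.sig + A₀.key + 23]
4. n2.sig = 6  [6]
5. n3.tag = 28  [terminal]
6. n4.pre = 18  [A.key - 8]
7. n4.sig = 25  [A.sig + b.tag - 9]
8. n5.key = "zp"  [terminal]
9. n4.ok = -8  [B.sig - 33]
10. n4.wid = false  [B.pre > 18]
11. n2.cnt = 4  [B.ok + 12]
12. n1.cnt = 10  [A₀.key + 1]
13. n8.off = "wp"  ["wp"]
14. n8.fin = "zy"  ["zy"]
15. n8.live = true  [true]
16. n9.depth = 23  [terminal]
17. n10.key = "rv"  [terminal]
18. n8.depth = 8  [h.depth - 15]
19. n11.off = "uu"  ["uu"]
20. n11.fin = "kw"  ["kw"]
21. n11.live = true  [D₀.depth > 7]
22. n12.key = "uv"  [terminal]
23. n11.depth = 24  [len(D.off) + 22]
24. n7.cnt = false  [D₁.depth > 24]
25. n7.fin = -7  [D₀.depth - 15]
26. n7.lim = -5  [D₁.depth - 29]
27. n7.pre = -6  [-6]
28. n13.depth = 10  [terminal]
29. n14.key = 16  [S₁.lim + h.depth + 11]
30. n14.sig = -1  [S₁.fin + 6]
31. n15.pre = 21  [A.key + A.sig + 6]
32. n15.sig = 25  [A.key + 9]
33. n16.key = "vv"  [terminal]
34. n17.tag = 22  [terminal]
35. n18.depth = 6  [terminal]
36. n15.ok = 1  [B.sig * 3 - 74]
37. n15.wid = false  [false]
38. n19.key = "nu"  [terminal]
39. n21.tag = 24  [terminal]
40. n22.key = "yz"  [terminal]
41. n20.cnt = true  [b.tag > 23]
42. n20.fin = 6  [6]
43. n20.lim = 6  [b.tag * -2 + 54]
44. n20.pre = 5  [b.tag - 19]
45. n14.cnt = 5  [S.pre]
46. n6.cnt = true  [true]
47. n6.fin = 4  [(if S₁.cnt then S₁.lim else h.depth) - 6]
48. n6.lim = 7  [(if S₁.cnt then A.cnt else S₁.lim) + 12]
49. n6.pre = 25  [(if S₁.cnt then A.cnt else h.depth) + 15]
50. n23.off = "kz"  ["kz"]
51. n23.fin = "qq"  ["qq"]
52. n23.live = true  [true]
53. n24.depth = 17  [terminal]
54. n25.tag = 16  [terminal]
55. n23.depth = 30  [h.depth * -1 + 47]
56. n0.cnt = true  [A.cnt > 9]
57. n0.fin = 5  [D.depth * -1 + 35]
58. n0.lim = -9  [D.depth - 39]
59. n0.pre = 8  [S₁.pre - 17]

16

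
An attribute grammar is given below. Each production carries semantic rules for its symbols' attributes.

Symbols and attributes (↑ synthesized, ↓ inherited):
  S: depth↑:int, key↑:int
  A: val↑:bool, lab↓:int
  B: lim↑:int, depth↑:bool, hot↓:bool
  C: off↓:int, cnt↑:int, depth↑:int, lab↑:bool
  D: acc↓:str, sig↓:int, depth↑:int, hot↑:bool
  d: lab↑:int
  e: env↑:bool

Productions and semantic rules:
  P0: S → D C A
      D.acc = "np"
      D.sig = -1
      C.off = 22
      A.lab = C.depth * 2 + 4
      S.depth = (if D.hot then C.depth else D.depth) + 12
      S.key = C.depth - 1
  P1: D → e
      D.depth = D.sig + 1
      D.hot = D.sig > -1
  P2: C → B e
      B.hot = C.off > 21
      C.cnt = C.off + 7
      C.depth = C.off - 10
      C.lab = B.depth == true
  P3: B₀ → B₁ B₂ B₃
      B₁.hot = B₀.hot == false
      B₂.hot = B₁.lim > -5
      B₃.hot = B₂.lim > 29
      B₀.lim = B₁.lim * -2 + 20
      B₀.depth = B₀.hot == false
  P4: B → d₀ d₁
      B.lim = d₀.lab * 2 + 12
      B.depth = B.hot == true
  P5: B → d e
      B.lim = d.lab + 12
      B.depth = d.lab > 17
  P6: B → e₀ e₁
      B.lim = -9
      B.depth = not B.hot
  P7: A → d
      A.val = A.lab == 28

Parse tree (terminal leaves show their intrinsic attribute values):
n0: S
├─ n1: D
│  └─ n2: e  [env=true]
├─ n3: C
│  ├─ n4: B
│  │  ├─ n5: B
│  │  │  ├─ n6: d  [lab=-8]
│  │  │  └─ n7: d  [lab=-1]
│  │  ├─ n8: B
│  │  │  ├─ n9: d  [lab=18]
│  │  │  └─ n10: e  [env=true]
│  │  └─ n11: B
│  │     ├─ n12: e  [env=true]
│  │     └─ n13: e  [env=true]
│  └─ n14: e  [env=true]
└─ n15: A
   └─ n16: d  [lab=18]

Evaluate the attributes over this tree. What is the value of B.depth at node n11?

1. n1.acc = "np"  ["np"]
2. n1.sig = -1  [-1]
3. n2.env = true  [terminal]
4. n1.depth = 0  [D.sig + 1]
5. n1.hot = false  [D.sig > -1]
6. n3.off = 22  [22]
7. n4.hot = true  [C.off > 21]
8. n5.hot = false  [B₀.hot == false]
9. n6.lab = -8  [terminal]
10. n7.lab = -1  [terminal]
11. n5.lim = -4  [d₀.lab * 2 + 12]
12. n5.depth = false  [B.hot == true]
13. n8.hot = true  [B₁.lim > -5]
14. n9.lab = 18  [terminal]
15. n10.env = true  [terminal]
16. n8.lim = 30  [d.lab + 12]
17. n8.depth = true  [d.lab > 17]
18. n11.hot = true  [B₂.lim > 29]
19. n12.env = true  [terminal]
20. n13.env = true  [terminal]
21. n11.lim = -9  [-9]
22. n11.depth = false  [not B.hot]
23. n4.lim = 28  [B₁.lim * -2 + 20]
24. n4.depth = false  [B₀.hot == false]
25. n14.env = true  [terminal]
26. n3.cnt = 29  [C.off + 7]
27. n3.depth = 12  [C.off - 10]
28. n3.lab = false  [B.depth == true]
29. n15.lab = 28  [C.depth * 2 + 4]
30. n16.lab = 18  [terminal]
31. n15.val = true  [A.lab == 28]
32. n0.depth = 12  [(if D.hot then C.depth else D.depth) + 12]
33. n0.key = 11  [C.depth - 1]

false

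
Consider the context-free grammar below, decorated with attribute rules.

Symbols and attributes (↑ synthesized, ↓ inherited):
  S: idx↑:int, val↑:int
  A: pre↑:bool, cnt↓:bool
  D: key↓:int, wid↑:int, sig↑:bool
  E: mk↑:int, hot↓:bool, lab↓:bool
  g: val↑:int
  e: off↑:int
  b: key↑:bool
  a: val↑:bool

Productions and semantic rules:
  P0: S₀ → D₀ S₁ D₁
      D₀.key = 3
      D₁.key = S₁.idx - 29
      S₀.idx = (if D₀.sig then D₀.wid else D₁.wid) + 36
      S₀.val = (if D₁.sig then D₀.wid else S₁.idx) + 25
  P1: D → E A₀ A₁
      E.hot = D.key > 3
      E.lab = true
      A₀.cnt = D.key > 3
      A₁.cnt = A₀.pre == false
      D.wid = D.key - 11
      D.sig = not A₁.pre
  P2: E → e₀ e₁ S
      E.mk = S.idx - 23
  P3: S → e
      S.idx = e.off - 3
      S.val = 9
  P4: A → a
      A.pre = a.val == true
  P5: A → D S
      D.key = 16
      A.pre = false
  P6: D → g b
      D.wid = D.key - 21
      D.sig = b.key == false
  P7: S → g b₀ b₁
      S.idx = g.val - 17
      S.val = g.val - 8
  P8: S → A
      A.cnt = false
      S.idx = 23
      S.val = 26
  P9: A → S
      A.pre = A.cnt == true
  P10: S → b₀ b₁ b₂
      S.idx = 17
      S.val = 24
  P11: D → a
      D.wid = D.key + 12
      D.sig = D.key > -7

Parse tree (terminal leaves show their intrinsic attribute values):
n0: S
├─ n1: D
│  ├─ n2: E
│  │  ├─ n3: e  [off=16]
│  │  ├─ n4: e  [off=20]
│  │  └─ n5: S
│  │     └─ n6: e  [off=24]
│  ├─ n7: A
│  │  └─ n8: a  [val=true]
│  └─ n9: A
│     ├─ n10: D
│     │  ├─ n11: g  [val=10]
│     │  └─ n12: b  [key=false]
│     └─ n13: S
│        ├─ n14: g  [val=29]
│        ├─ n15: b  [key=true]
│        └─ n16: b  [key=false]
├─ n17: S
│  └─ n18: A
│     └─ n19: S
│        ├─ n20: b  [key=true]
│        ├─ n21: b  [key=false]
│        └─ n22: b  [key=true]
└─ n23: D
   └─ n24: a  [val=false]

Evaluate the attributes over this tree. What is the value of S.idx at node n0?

1. n1.key = 3  [3]
2. n2.hot = false  [D.key > 3]
3. n2.lab = true  [true]
4. n3.off = 16  [terminal]
5. n4.off = 20  [terminal]
6. n6.off = 24  [terminal]
7. n5.idx = 21  [e.off - 3]
8. n5.val = 9  [9]
9. n2.mk = -2  [S.idx - 23]
10. n7.cnt = false  [D.key > 3]
11. n8.val = true  [terminal]
12. n7.pre = true  [a.val == true]
13. n9.cnt = false  [A₀.pre == false]
14. n10.key = 16  [16]
15. n11.val = 10  [terminal]
16. n12.key = false  [terminal]
17. n10.wid = -5  [D.key - 21]
18. n10.sig = true  [b.key == false]
19. n14.val = 29  [terminal]
20. n15.key = true  [terminal]
21. n16.key = false  [terminal]
22. n13.idx = 12  [g.val - 17]
23. n13.val = 21  [g.val - 8]
24. n9.pre = false  [false]
25. n1.wid = -8  [D.key - 11]
26. n1.sig = true  [not A₁.pre]
27. n18.cnt = false  [false]
28. n20.key = true  [terminal]
29. n21.key = false  [terminal]
30. n22.key = true  [terminal]
31. n19.idx = 17  [17]
32. n19.val = 24  [24]
33. n18.pre = false  [A.cnt == true]
34. n17.idx = 23  [23]
35. n17.val = 26  [26]
36. n23.key = -6  [S₁.idx - 29]
37. n24.val = false  [terminal]
38. n23.wid = 6  [D.key + 12]
39. n23.sig = true  [D.key > -7]
40. n0.idx = 28  [(if D₀.sig then D₀.wid else D₁.wid) + 36]
41. n0.val = 17  [(if D₁.sig then D₀.wid else S₁.idx) + 25]

28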